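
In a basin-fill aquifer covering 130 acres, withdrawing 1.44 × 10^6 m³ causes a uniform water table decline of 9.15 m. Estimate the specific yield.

Sy ≈ 0.3

A = 130 acres = 5.261 × 10^5 m²
Sy = ΔV / (A × Δh) = 1.44 × 10^6 m³ / (5.261 × 10^5 m² × 9.15 m) = 0.2991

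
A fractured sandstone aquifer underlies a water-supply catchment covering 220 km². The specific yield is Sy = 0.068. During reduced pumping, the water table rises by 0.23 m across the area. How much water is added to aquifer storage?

ΔV ≈ 3.44 × 10^6 m³

A = 220 km² = 2.2 × 10^8 m²
ΔV = Sy × A × Δh = 0.068 × 2.2 × 10^8 m² × 0.23 m = 3.441 × 10^6 m³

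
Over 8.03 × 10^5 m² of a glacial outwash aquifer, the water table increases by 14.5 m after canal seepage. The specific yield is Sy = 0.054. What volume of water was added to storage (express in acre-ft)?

ΔV ≈ 510 acre-ft

ΔV = Sy × A × Δh = 0.054 × 8.03 × 10^5 m² × 14.5 m = 6.287 × 10^5 m³
ΔV = 6.287 × 10^5 m³ = 509.7 acre-ft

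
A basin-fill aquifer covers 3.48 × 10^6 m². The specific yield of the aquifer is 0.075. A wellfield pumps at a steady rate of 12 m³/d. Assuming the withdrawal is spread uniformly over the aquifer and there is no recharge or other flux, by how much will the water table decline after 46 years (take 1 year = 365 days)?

Δh ≈ 0.772 m

t = 46 years = 16790 d
ΔV = Q × t = 12 m³/d × 16790 d = 2.015 × 10^5 m³
Δh = ΔV / (Sy × A) = 2.015 × 10^5 / (0.075 × 3.48 × 10^6) = 0.772 m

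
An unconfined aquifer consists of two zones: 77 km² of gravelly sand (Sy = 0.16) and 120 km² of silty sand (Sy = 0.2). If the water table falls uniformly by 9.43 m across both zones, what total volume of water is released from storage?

ΔV ≈ 3.42 × 10^8 m³

A₁ = 77 km² = 7.7 × 10^7 m²; A₂ = 120 km² = 1.2 × 10^8 m²
ΔV₁ = 0.16 × 7.7 × 10^7 × 9.43 = 1.162 × 10^8 m³
ΔV₂ = 0.2 × 1.2 × 10^8 × 9.43 = 2.263 × 10^8 m³
ΔV = ΔV₁ + ΔV₂ = 3.425 × 10^8 m³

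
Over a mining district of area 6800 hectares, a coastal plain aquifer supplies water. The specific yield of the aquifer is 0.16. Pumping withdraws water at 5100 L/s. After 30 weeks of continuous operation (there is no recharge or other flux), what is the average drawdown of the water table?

Δh ≈ 8.51 m

A = 6800 hectares = 6.8 × 10^7 m²
Q = 5100 L/s = 4.406 × 10^5 m³/d
t = 30 weeks = 210 d
ΔV = Q × t = 4.406 × 10^5 m³/d × 210 d = 9.253 × 10^7 m³
Δh = ΔV / (Sy × A) = 9.253 × 10^7 / (0.16 × 6.8 × 10^7) = 8.505 m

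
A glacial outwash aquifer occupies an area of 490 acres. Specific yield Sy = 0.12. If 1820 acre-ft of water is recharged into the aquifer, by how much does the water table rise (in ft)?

Δh ≈ 31 ft

A = 490 acres = 1.983 × 10^6 m²
ΔV = 1820 acre-ft = 2.245 × 10^6 m³
Δh = ΔV / (Sy × A) = 2.245 × 10^6 m³ / (0.12 × 1.983 × 10^6 m²) = 9.434 m
Δh = 9.434 m = 30.95 ft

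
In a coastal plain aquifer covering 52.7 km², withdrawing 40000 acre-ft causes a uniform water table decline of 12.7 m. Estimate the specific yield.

A = 52.7 km² = 5.27 × 10^7 m²
ΔV = 40000 acre-ft = 4.934 × 10^7 m³
Sy = ΔV / (A × Δh) = 4.934 × 10^7 m³ / (5.27 × 10^7 m² × 12.7 m) = 0.07372

Sy ≈ 0.074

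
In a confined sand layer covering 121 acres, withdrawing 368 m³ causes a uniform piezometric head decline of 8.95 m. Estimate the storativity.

S ≈ 8.4 × 10^-5

A = 121 acres = 4.897 × 10^5 m²
S = ΔV / (A × Δh) = 368 m³ / (4.897 × 10^5 m² × 8.95 m) = 8.397 × 10^-5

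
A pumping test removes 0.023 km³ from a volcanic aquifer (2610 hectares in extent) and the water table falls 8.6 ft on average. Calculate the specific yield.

A = 2610 hectares = 2.61 × 10^7 m²
Δh = 8.6 ft = 2.621 m
ΔV = 0.023 km³ = 2.3 × 10^7 m³
Sy = ΔV / (A × Δh) = 2.3 × 10^7 m³ / (2.61 × 10^7 m² × 2.621 m) = 0.3362

Sy ≈ 0.34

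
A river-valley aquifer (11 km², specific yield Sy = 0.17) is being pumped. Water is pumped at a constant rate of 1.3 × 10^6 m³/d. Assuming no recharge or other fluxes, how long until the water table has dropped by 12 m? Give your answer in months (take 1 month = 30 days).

A = 11 km² = 1.1 × 10^7 m²
ΔV = Sy × A × Δh = 0.17 × 1.1 × 10^7 × 12 = 2.244 × 10^7 m³
t = ΔV / Q = 2.244 × 10^7 m³ / 1.3 × 10^6 m³/d = 17.26 d
t = 17.26 d ≈ 0.5754 months

t ≈ 0.575 months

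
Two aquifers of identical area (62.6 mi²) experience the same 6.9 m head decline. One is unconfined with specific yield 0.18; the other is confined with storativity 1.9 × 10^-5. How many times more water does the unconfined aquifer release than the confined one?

A = 62.6 mi² = 1.621 × 10^8 m²
Unconfined: ΔV_u = Sy × A × Δh = 0.18 × 1.621 × 10^8 × 6.9 = 2.014 × 10^8 m³
Confined: ΔV_c = S × A × Δh = 1.9 × 10^-5 × 1.621 × 10^8 × 6.9 = 21260 m³
Ratio = ΔV_u / ΔV_c = Sy / S = 0.18 / 1.9 × 10^-5 = 9474

ΔV_u / ΔV_c ≈ 9470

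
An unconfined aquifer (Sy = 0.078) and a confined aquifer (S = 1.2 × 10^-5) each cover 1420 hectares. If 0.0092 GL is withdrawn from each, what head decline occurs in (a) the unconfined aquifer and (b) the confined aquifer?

Δh_u ≈ 0.00831 m; Δh_c ≈ 54 m

A = 1420 hectares = 1.42 × 10^7 m²
ΔV = 0.0092 GL = 9200 m³
Unconfined: Δh_u = ΔV/(Sy·A) = 9200/(0.078 × 1.42 × 10^7) = 0.008306 m
Confined: Δh_c = ΔV/(S·A) = 9200/(1.2 × 10^-5 × 1.42 × 10^7) = 53.99 m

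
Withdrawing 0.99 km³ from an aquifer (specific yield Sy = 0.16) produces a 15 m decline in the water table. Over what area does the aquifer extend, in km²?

A ≈ 412 km²

ΔV = 0.99 km³ = 9.9 × 10^8 m³
A = ΔV / (Sy × Δh) = 9.9 × 10^8 / (0.16 × 15) = 4.125 × 10^8 m²
A = 4.125 × 10^8 m² = 412.5 km²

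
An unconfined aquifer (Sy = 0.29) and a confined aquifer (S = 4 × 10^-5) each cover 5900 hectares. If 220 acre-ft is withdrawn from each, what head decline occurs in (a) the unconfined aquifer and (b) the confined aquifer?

Δh_u ≈ 0.0159 m; Δh_c ≈ 115 m

A = 5900 hectares = 5.9 × 10^7 m²
ΔV = 220 acre-ft = 2.714 × 10^5 m³
Unconfined: Δh_u = ΔV/(Sy·A) = 2.714 × 10^5/(0.29 × 5.9 × 10^7) = 0.01586 m
Confined: Δh_c = ΔV/(S·A) = 2.714 × 10^5/(4 × 10^-5 × 5.9 × 10^7) = 115 m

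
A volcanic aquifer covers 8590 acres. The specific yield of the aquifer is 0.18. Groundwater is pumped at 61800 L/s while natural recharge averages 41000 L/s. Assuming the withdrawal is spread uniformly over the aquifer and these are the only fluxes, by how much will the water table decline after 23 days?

Δh ≈ 6.61 m

A = 8590 acres = 3.476 × 10^7 m²
Net abstraction = 61800 − 41000 = 20800 L/s
Q_net = 20800 L/s = 1.797 × 10^6 m³/d
ΔV = Q × t = 1.797 × 10^6 m³/d × 23 d = 4.133 × 10^7 m³
Δh = ΔV / (Sy × A) = 4.133 × 10^7 / (0.18 × 3.476 × 10^7) = 6.606 m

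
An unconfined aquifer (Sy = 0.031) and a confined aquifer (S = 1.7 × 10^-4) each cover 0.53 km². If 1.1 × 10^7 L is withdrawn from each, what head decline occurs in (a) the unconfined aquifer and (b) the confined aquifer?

A = 0.53 km² = 5.3 × 10^5 m²
ΔV = 1.1 × 10^7 L = 11000 m³
Unconfined: Δh_u = ΔV/(Sy·A) = 11000/(0.031 × 5.3 × 10^5) = 0.6695 m
Confined: Δh_c = ΔV/(S·A) = 11000/(1.7 × 10^-4 × 5.3 × 10^5) = 122.1 m

Δh_u ≈ 0.67 m; Δh_c ≈ 122 m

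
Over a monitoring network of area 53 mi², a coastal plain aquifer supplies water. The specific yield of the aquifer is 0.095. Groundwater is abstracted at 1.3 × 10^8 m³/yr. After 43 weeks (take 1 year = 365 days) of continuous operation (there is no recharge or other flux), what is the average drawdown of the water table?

A = 53 mi² = 1.373 × 10^8 m²
Q = 1.3 × 10^8 m³/yr = 3.562 × 10^5 m³/d
t = 43 weeks = 301 d
ΔV = Q × t = 3.562 × 10^5 m³/d × 301 d = 1.072 × 10^8 m³
Δh = ΔV / (Sy × A) = 1.072 × 10^8 / (0.095 × 1.373 × 10^8) = 8.221 m

Δh ≈ 8.22 m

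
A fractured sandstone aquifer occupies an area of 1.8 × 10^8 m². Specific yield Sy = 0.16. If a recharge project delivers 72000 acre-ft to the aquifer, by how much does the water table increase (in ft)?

Δh ≈ 10.1 ft

ΔV = 72000 acre-ft = 8.881 × 10^7 m³
Δh = ΔV / (Sy × A) = 8.881 × 10^7 m³ / (0.16 × 1.8 × 10^8 m²) = 3.084 m
Δh = 3.084 m = 10.12 ft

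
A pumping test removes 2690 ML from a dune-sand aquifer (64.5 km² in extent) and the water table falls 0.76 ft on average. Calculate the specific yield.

A = 64.5 km² = 6.45 × 10^7 m²
Δh = 0.76 ft = 0.2316 m
ΔV = 2690 ML = 2.69 × 10^6 m³
Sy = ΔV / (A × Δh) = 2.69 × 10^6 m³ / (6.45 × 10^7 m² × 0.2316 m) = 0.18

Sy ≈ 0.18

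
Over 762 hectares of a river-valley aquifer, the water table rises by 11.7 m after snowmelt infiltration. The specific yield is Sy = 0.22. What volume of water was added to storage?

A = 762 hectares = 7.62 × 10^6 m²
ΔV = Sy × A × Δh = 0.22 × 7.62 × 10^6 m² × 11.7 m = 1.961 × 10^7 m³

ΔV ≈ 1.96 × 10^7 m³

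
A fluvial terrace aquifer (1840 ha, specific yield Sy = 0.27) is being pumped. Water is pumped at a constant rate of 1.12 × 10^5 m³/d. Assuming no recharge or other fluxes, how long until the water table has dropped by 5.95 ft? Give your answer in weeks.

A = 1840 ha = 1.84 × 10^7 m²
Δh = 5.95 ft = 1.814 m
ΔV = Sy × A × Δh = 0.27 × 1.84 × 10^7 × 1.814 = 9.01 × 10^6 m³
t = ΔV / Q = 9.01 × 10^6 m³ / 1.12 × 10^5 m³/d = 80.44 d
t = 80.44 d ≈ 11.49 weeks

t ≈ 11.5 weeks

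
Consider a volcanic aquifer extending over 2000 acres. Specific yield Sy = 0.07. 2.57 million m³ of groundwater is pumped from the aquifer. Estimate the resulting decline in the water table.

A = 2000 acres = 8.094 × 10^6 m²
ΔV = 2.57 million m³ = 2.57 × 10^6 m³
Δh = ΔV / (Sy × A) = 2.57 × 10^6 m³ / (0.07 × 8.094 × 10^6 m²) = 4.536 m

Δh ≈ 4.54 m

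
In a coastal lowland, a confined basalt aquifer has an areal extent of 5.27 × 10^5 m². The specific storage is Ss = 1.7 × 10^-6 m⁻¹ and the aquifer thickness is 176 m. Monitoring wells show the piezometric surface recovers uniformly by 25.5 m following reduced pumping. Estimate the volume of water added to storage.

ΔV ≈ 4020 m³

S = Ss × b = 1.7 × 10^-6 m⁻¹ × 176 m = 2.992 × 10^-4
ΔV = S × A × Δh = 2.992 × 10^-4 × 5.27 × 10^5 m² × 25.5 m = 4021 m³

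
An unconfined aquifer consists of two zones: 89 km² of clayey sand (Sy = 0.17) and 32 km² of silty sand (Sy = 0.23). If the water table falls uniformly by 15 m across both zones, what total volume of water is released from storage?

ΔV ≈ 3.37 × 10^8 m³

A₁ = 89 km² = 8.9 × 10^7 m²; A₂ = 32 km² = 3.2 × 10^7 m²
ΔV₁ = 0.17 × 8.9 × 10^7 × 15 = 2.27 × 10^8 m³
ΔV₂ = 0.23 × 3.2 × 10^7 × 15 = 1.104 × 10^8 m³
ΔV = ΔV₁ + ΔV₂ = 3.373 × 10^8 m³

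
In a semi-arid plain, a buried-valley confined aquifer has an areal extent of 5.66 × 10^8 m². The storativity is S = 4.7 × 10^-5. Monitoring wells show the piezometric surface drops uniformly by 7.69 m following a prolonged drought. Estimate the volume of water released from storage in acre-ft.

ΔV = S × A × Δh = 4.7 × 10^-5 × 5.66 × 10^8 m² × 7.69 m = 2.046 × 10^5 m³
ΔV = 2.046 × 10^5 m³ = 165.8 acre-ft

ΔV ≈ 166 acre-ft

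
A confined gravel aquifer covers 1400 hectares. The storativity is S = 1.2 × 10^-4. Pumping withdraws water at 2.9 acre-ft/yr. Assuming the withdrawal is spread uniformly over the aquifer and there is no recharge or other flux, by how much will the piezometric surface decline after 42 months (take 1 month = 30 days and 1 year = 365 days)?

A = 1400 hectares = 1.4 × 10^7 m²
Q = 2.9 acre-ft/yr = 9.8 m³/d
t = 42 months = 1260 d
ΔV = Q × t = 9.8 m³/d × 1260 d = 12350 m³
Δh = ΔV / (S × A) = 12350 / (1.2 × 10^-4 × 1.4 × 10^7) = 7.35 m

Δh ≈ 7.35 m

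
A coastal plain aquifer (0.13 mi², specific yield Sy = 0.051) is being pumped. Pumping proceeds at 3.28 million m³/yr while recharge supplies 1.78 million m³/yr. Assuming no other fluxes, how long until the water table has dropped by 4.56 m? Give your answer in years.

t ≈ 0.0522 years

A = 0.13 mi² = 3.367 × 10^5 m²
ΔV = Sy × A × Δh = 0.051 × 3.367 × 10^5 × 4.56 = 78300 m³
Net withdrawal = 3.28 − 1.78 = 1.5 million m³/yr = 4110 m³/d
t = ΔV / Q = 78300 m³ / 4110 m³/d = 19.05 d
t = 19.05 d ≈ 0.0522 years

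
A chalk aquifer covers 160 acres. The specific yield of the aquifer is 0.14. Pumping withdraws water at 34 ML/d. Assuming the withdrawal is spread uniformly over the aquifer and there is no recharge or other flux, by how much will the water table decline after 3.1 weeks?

Δh ≈ 8.14 m

A = 160 acres = 6.475 × 10^5 m²
Q = 34 ML/d = 34000 m³/d
t = 3.1 weeks = 21.7 d
ΔV = Q × t = 34000 m³/d × 21.7 d = 7.378 × 10^5 m³
Δh = ΔV / (Sy × A) = 7.378 × 10^5 / (0.14 × 6.475 × 10^5) = 8.139 m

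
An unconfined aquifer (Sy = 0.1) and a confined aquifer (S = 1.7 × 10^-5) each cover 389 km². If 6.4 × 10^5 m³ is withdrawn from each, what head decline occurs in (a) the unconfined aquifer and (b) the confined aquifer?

A = 389 km² = 3.89 × 10^8 m²
Unconfined: Δh_u = ΔV/(Sy·A) = 6.4 × 10^5/(0.1 × 3.89 × 10^8) = 0.01645 m
Confined: Δh_c = ΔV/(S·A) = 6.4 × 10^5/(1.7 × 10^-5 × 3.89 × 10^8) = 96.78 m

Δh_u ≈ 0.0165 m; Δh_c ≈ 96.8 m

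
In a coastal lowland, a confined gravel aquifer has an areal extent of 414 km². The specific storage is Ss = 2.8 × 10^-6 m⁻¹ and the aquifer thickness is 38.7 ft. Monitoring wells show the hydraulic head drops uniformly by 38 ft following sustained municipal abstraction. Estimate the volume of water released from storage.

b = 38.7 ft = 11.8 m
S = Ss × b = 2.8 × 10^-6 m⁻¹ × 11.8 m = 3.303 × 10^-5
A = 414 km² = 4.14 × 10^8 m²
Δh = 38 ft = 11.58 m
ΔV = S × A × Δh = 3.303 × 10^-5 × 4.14 × 10^8 m² × 11.58 m = 1.584 × 10^5 m³

ΔV ≈ 1.58 × 10^5 m³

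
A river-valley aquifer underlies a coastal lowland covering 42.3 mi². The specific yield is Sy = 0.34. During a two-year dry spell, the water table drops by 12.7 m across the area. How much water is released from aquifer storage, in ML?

ΔV ≈ 4.73 × 10^5 ML

A = 42.3 mi² = 1.096 × 10^8 m²
ΔV = Sy × A × Δh = 0.34 × 1.096 × 10^8 m² × 12.7 m = 4.731 × 10^8 m³
ΔV = 4.731 × 10^8 m³ = 4.731 × 10^5 ML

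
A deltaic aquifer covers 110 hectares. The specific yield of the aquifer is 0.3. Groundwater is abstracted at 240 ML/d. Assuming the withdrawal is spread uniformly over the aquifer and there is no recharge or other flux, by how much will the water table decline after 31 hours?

A = 110 hectares = 1.1 × 10^6 m²
Q = 240 ML/d = 2.4 × 10^5 m³/d
t = 31 hours = 1.292 d
ΔV = Q × t = 2.4 × 10^5 m³/d × 1.292 d = 3.1 × 10^5 m³
Δh = ΔV / (Sy × A) = 3.1 × 10^5 / (0.3 × 1.1 × 10^6) = 0.9394 m

Δh ≈ 0.939 m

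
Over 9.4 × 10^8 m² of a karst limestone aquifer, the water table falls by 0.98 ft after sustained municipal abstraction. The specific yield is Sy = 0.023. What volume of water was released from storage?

ΔV ≈ 6.46 × 10^6 m³

Δh = 0.98 ft = 0.2987 m
ΔV = Sy × A × Δh = 0.023 × 9.4 × 10^8 m² × 0.2987 m = 6.458 × 10^6 m³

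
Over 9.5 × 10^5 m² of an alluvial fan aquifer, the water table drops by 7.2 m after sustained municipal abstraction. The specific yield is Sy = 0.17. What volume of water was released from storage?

ΔV = Sy × A × Δh = 0.17 × 9.5 × 10^5 m² × 7.2 m = 1.163 × 10^6 m³

ΔV ≈ 1.16 × 10^6 m³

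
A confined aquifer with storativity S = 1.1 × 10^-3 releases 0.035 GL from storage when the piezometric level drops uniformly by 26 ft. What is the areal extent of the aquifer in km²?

A ≈ 4.02 km²

Δh = 26 ft = 7.925 m
ΔV = 0.035 GL = 35000 m³
A = ΔV / (S × Δh) = 35000 / (0.0011 × 7.925) = 4.015 × 10^6 m²
A = 4.015 × 10^6 m² = 4.015 km²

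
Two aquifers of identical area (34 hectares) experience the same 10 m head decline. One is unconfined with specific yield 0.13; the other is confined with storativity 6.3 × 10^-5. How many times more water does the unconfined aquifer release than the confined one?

A = 34 hectares = 3.4 × 10^5 m²
Unconfined: ΔV_u = Sy × A × Δh = 0.13 × 3.4 × 10^5 × 10 = 4.42 × 10^5 m³
Confined: ΔV_c = S × A × Δh = 6.3 × 10^-5 × 3.4 × 10^5 × 10 = 214.2 m³
Ratio = ΔV_u / ΔV_c = Sy / S = 0.13 / 6.3 × 10^-5 = 2063

ΔV_u / ΔV_c ≈ 2060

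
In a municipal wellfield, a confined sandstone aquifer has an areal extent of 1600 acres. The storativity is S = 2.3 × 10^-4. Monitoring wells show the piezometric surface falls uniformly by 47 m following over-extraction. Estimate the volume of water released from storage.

A = 1600 acres = 6.475 × 10^6 m²
ΔV = S × A × Δh = 2.3 × 10^-4 × 6.475 × 10^6 m² × 47 m = 69990 m³

ΔV ≈ 70000 m³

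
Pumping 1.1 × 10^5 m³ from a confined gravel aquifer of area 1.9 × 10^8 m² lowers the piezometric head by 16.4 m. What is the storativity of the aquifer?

S = ΔV / (A × Δh) = 1.1 × 10^5 m³ / (1.9 × 10^8 m² × 16.4 m) = 3.53 × 10^-5

S ≈ 3.5 × 10^-5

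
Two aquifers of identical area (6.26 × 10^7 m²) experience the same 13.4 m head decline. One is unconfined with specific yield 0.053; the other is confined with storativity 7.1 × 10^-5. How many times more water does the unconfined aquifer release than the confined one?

Unconfined: ΔV_u = Sy × A × Δh = 0.053 × 6.26 × 10^7 × 13.4 = 4.446 × 10^7 m³
Confined: ΔV_c = S × A × Δh = 7.1 × 10^-5 × 6.26 × 10^7 × 13.4 = 59560 m³
Ratio = ΔV_u / ΔV_c = Sy / S = 0.053 / 7.1 × 10^-5 = 746.5

ΔV_u / ΔV_c ≈ 746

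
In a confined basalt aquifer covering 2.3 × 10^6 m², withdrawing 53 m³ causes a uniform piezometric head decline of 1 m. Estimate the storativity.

S = ΔV / (A × Δh) = 53 m³ / (2.3 × 10^6 m² × 1 m) = 2.304 × 10^-5

S ≈ 2.3 × 10^-5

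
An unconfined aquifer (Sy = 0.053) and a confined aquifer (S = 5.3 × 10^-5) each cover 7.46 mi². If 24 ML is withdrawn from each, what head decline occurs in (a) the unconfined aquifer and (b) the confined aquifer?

A = 7.46 mi² = 1.932 × 10^7 m²
ΔV = 24 ML = 24000 m³
Unconfined: Δh_u = ΔV/(Sy·A) = 24000/(0.053 × 1.932 × 10^7) = 0.02344 m
Confined: Δh_c = ΔV/(S·A) = 24000/(5.3 × 10^-5 × 1.932 × 10^7) = 23.44 m

Δh_u ≈ 0.0234 m; Δh_c ≈ 23.4 m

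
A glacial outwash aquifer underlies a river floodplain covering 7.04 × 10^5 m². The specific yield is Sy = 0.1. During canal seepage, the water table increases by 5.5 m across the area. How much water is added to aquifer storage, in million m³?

ΔV ≈ 0.387 million m³

ΔV = Sy × A × Δh = 0.1 × 7.04 × 10^5 m² × 5.5 m = 3.872 × 10^5 m³
ΔV = 3.872 × 10^5 m³ = 0.3872 million m³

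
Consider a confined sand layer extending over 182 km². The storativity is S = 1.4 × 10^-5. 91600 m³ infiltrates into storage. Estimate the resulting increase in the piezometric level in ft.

Δh ≈ 118 ft

A = 182 km² = 1.82 × 10^8 m²
Δh = ΔV / (S × A) = 91600 m³ / (1.4 × 10^-5 × 1.82 × 10^8 m²) = 35.95 m
Δh = 35.95 m = 117.9 ft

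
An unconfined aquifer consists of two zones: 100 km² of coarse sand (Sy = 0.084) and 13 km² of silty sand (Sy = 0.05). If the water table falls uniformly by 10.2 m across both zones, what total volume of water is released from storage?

A₁ = 100 km² = 1 × 10^8 m²; A₂ = 13 km² = 1.3 × 10^7 m²
ΔV₁ = 0.084 × 1 × 10^8 × 10.2 = 8.568 × 10^7 m³
ΔV₂ = 0.05 × 1.3 × 10^7 × 10.2 = 6.63 × 10^6 m³
ΔV = ΔV₁ + ΔV₂ = 9.231 × 10^7 m³

ΔV ≈ 9.23 × 10^7 m³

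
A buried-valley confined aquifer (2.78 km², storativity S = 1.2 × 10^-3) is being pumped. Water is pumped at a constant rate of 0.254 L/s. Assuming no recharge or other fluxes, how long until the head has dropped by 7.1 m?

A = 2.78 km² = 2.78 × 10^6 m²
ΔV = S × A × Δh = 0.0012 × 2.78 × 10^6 × 7.1 = 23690 m³
Q = 0.254 L/s = 21.95 m³/d
t = ΔV / Q = 23690 m³ / 21.95 m³/d = 1079 d

t ≈ 1080 days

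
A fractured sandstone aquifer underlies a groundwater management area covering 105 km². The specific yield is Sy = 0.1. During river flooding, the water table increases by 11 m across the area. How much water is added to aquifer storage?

ΔV ≈ 1.16 × 10^8 m³

A = 105 km² = 1.05 × 10^8 m²
ΔV = Sy × A × Δh = 0.1 × 1.05 × 10^8 m² × 11 m = 1.155 × 10^8 m³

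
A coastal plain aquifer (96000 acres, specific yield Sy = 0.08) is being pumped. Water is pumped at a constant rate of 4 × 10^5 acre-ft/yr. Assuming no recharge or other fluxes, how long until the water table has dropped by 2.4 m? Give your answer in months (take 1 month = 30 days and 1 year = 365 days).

A = 96000 acres = 3.885 × 10^8 m²
ΔV = Sy × A × Δh = 0.08 × 3.885 × 10^8 × 2.4 = 7.459 × 10^7 m³
Q = 4 × 10^5 acre-ft/yr = 1.352 × 10^6 m³/d
t = ΔV / Q = 7.459 × 10^7 m³ / 1.352 × 10^6 m³/d = 55.18 d
t = 55.18 d ≈ 1.839 months

t ≈ 1.84 months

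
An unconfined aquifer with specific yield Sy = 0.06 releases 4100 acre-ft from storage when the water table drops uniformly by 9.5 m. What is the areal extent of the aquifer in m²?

ΔV = 4100 acre-ft = 5.057 × 10^6 m³
A = ΔV / (Sy × Δh) = 5.057 × 10^6 / (0.06 × 9.5) = 8.872 × 10^6 m²

A ≈ 8.87 × 10^6 m²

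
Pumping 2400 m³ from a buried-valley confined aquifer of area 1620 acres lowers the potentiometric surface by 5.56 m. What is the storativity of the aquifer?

S ≈ 6.6 × 10^-5

A = 1620 acres = 6.556 × 10^6 m²
S = ΔV / (A × Δh) = 2400 m³ / (6.556 × 10^6 m² × 5.56 m) = 6.584 × 10^-5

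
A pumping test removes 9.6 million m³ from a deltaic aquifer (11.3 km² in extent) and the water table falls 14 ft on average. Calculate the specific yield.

A = 11.3 km² = 1.13 × 10^7 m²
Δh = 14 ft = 4.267 m
ΔV = 9.6 million m³ = 9.6 × 10^6 m³
Sy = ΔV / (A × Δh) = 9.6 × 10^6 m³ / (1.13 × 10^7 m² × 4.267 m) = 0.1991

Sy ≈ 0.2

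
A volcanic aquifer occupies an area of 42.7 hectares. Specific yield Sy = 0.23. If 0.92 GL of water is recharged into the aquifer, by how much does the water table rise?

Δh ≈ 9.37 m

A = 42.7 hectares = 4.27 × 10^5 m²
ΔV = 0.92 GL = 9.2 × 10^5 m³
Δh = ΔV / (Sy × A) = 9.2 × 10^5 m³ / (0.23 × 4.27 × 10^5 m²) = 9.368 m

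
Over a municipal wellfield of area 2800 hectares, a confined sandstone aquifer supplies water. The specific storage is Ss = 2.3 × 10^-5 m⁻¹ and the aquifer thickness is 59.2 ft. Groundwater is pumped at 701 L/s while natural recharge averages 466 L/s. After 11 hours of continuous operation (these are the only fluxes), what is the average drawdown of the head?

b = 59.2 ft = 18.04 m
S = Ss × b = 2.3 × 10^-5 m⁻¹ × 18.04 m = 4.15 × 10^-4
A = 2800 hectares = 2.8 × 10^7 m²
Net abstraction = 701 − 466 = 235 L/s
Q_net = 235 L/s = 20300 m³/d
t = 11 hours = 0.4583 d
ΔV = Q × t = 20300 m³/d × 0.4583 d = 9306 m³
Δh = ΔV / (S × A) = 9306 / (4.15 × 10^-4 × 2.8 × 10^7) = 0.8008 m

Δh ≈ 0.801 m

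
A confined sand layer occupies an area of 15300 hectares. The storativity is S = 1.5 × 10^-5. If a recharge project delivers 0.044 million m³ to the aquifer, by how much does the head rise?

Δh ≈ 19.2 m

A = 15300 hectares = 1.53 × 10^8 m²
ΔV = 0.044 million m³ = 44000 m³
Δh = ΔV / (S × A) = 44000 m³ / (1.5 × 10^-5 × 1.53 × 10^8 m²) = 19.17 m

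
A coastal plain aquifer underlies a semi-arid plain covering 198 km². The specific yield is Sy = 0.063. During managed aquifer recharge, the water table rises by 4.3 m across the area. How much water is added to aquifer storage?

A = 198 km² = 1.98 × 10^8 m²
ΔV = Sy × A × Δh = 0.063 × 1.98 × 10^8 m² × 4.3 m = 5.364 × 10^7 m³

ΔV ≈ 5.36 × 10^7 m³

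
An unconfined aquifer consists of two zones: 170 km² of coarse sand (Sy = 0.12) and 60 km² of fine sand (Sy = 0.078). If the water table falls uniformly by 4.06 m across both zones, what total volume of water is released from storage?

A₁ = 170 km² = 1.7 × 10^8 m²; A₂ = 60 km² = 6 × 10^7 m²
ΔV₁ = 0.12 × 1.7 × 10^8 × 4.06 = 8.282 × 10^7 m³
ΔV₂ = 0.078 × 6 × 10^7 × 4.06 = 1.9 × 10^7 m³
ΔV = ΔV₁ + ΔV₂ = 1.018 × 10^8 m³

ΔV ≈ 1.02 × 10^8 m³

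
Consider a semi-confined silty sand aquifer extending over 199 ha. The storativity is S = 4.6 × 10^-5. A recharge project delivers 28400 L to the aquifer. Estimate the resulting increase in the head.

Δh ≈ 0.31 m

A = 199 ha = 1.99 × 10^6 m²
ΔV = 28400 L = 28.4 m³
Δh = ΔV / (S × A) = 28.4 m³ / (4.6 × 10^-5 × 1.99 × 10^6 m²) = 0.3102 m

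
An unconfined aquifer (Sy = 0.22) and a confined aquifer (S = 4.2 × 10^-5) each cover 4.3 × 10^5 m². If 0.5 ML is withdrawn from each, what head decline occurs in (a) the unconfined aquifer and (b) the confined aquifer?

Δh_u ≈ 0.00529 m; Δh_c ≈ 27.7 m

ΔV = 0.5 ML = 500 m³
Unconfined: Δh_u = ΔV/(Sy·A) = 500/(0.22 × 4.3 × 10^5) = 0.005285 m
Confined: Δh_c = ΔV/(S·A) = 500/(4.2 × 10^-5 × 4.3 × 10^5) = 27.69 m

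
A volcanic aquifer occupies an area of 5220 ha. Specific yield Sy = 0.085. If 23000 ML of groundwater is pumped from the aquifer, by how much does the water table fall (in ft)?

A = 5220 ha = 5.22 × 10^7 m²
ΔV = 23000 ML = 2.3 × 10^7 m³
Δh = ΔV / (Sy × A) = 2.3 × 10^7 m³ / (0.085 × 5.22 × 10^7 m²) = 5.184 m
Δh = 5.184 m = 17.01 ft

Δh ≈ 17 ft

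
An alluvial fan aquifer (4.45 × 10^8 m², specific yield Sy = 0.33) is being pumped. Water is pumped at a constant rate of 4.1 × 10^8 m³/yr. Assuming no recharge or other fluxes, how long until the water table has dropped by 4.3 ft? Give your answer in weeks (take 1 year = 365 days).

t ≈ 24.5 weeks

Δh = 4.3 ft = 1.311 m
ΔV = Sy × A × Δh = 0.33 × 4.45 × 10^8 × 1.311 = 1.925 × 10^8 m³
Q = 4.1 × 10^8 m³/yr = 1.123 × 10^6 m³/d
t = ΔV / Q = 1.925 × 10^8 m³ / 1.123 × 10^6 m³/d = 171.3 d
t = 171.3 d ≈ 24.48 weeks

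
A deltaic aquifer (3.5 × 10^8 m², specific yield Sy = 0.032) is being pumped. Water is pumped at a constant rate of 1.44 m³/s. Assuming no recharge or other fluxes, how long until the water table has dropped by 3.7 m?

t ≈ 333 days

ΔV = Sy × A × Δh = 0.032 × 3.5 × 10^8 × 3.7 = 4.144 × 10^7 m³
Q = 1.44 m³/s = 1.244 × 10^5 m³/d
t = ΔV / Q = 4.144 × 10^7 m³ / 1.244 × 10^5 m³/d = 333.1 d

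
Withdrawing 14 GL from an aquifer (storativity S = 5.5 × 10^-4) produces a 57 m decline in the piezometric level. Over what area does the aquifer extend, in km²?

ΔV = 14 GL = 1.4 × 10^7 m³
A = ΔV / (S × Δh) = 1.4 × 10^7 / (5.5 × 10^-4 × 57) = 4.466 × 10^8 m²
A = 4.466 × 10^8 m² = 446.6 km²

A ≈ 447 km²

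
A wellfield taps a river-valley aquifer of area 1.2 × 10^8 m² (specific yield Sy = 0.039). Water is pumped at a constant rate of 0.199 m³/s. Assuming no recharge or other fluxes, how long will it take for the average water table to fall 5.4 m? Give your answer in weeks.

ΔV = Sy × A × Δh = 0.039 × 1.2 × 10^8 × 5.4 = 2.527 × 10^7 m³
Q = 0.199 m³/s = 17190 m³/d
t = ΔV / Q = 2.527 × 10^7 m³ / 17190 m³/d = 1470 d
t = 1470 d ≈ 210 weeks

t ≈ 210 weeks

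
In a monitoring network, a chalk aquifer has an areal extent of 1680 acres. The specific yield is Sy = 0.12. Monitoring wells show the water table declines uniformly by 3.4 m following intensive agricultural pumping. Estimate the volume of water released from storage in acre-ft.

A = 1680 acres = 6.799 × 10^6 m²
ΔV = Sy × A × Δh = 0.12 × 6.799 × 10^6 m² × 3.4 m = 2.774 × 10^6 m³
ΔV = 2.774 × 10^6 m³ = 2249 acre-ft

ΔV ≈ 2250 acre-ft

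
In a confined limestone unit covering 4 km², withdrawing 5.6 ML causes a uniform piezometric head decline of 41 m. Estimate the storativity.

A = 4 km² = 4 × 10^6 m²
ΔV = 5.6 ML = 5600 m³
S = ΔV / (A × Δh) = 5600 m³ / (4 × 10^6 m² × 41 m) = 3.415 × 10^-5

S ≈ 3.4 × 10^-5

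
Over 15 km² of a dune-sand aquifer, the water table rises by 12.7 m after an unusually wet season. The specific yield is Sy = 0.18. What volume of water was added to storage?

ΔV ≈ 3.43 × 10^7 m³

A = 15 km² = 1.5 × 10^7 m²
ΔV = Sy × A × Δh = 0.18 × 1.5 × 10^7 m² × 12.7 m = 3.429 × 10^7 m³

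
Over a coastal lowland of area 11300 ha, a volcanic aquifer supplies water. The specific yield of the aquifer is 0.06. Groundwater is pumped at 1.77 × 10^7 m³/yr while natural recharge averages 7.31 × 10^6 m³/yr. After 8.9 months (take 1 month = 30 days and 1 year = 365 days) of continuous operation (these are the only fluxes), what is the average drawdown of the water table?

A = 11300 ha = 1.13 × 10^8 m²
Net abstraction = 1.77 × 10^7 − 7.31 × 10^6 = 1.039 × 10^7 m³/yr
Q_net = 1.039 × 10^7 m³/yr = 28470 m³/d
t = 8.9 months = 267 d
ΔV = Q × t = 28470 m³/d × 267 d = 7.6 × 10^6 m³
Δh = ΔV / (Sy × A) = 7.6 × 10^6 / (0.06 × 1.13 × 10^8) = 1.121 m

Δh ≈ 1.12 m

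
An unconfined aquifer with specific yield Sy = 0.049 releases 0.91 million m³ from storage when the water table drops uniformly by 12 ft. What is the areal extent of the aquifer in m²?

A ≈ 5.08 × 10^6 m²

Δh = 12 ft = 3.658 m
ΔV = 0.91 million m³ = 9.1 × 10^5 m³
A = ΔV / (Sy × Δh) = 9.1 × 10^5 / (0.049 × 3.658) = 5.077 × 10^6 m²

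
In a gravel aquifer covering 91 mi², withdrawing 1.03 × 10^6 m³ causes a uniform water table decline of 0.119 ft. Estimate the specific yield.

A = 91 mi² = 2.357 × 10^8 m²
Δh = 0.119 ft = 0.03627 m
Sy = ΔV / (A × Δh) = 1.03 × 10^6 m³ / (2.357 × 10^8 m² × 0.03627 m) = 0.1205

Sy ≈ 0.12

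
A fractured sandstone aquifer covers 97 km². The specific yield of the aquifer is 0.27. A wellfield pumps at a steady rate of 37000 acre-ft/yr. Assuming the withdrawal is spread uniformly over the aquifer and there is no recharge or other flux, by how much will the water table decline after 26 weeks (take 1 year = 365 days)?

Δh ≈ 0.869 m

A = 97 km² = 9.7 × 10^7 m²
Q = 37000 acre-ft/yr = 1.25 × 10^5 m³/d
t = 26 weeks = 182 d
ΔV = Q × t = 1.25 × 10^5 m³/d × 182 d = 2.276 × 10^7 m³
Δh = ΔV / (Sy × A) = 2.276 × 10^7 / (0.27 × 9.7 × 10^7) = 0.8689 m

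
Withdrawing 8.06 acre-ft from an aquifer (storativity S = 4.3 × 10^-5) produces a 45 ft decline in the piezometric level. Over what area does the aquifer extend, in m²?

A ≈ 1.69 × 10^7 m²

Δh = 45 ft = 13.72 m
ΔV = 8.06 acre-ft = 9942 m³
A = ΔV / (S × Δh) = 9942 / (4.3 × 10^-5 × 13.72) = 1.686 × 10^7 m²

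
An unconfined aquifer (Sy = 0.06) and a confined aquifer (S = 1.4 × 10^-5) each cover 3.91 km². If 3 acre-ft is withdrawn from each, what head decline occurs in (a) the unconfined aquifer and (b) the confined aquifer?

Δh_u ≈ 0.0158 m; Δh_c ≈ 67.6 m

A = 3.91 km² = 3.91 × 10^6 m²
ΔV = 3 acre-ft = 3700 m³
Unconfined: Δh_u = ΔV/(Sy·A) = 3700/(0.06 × 3.91 × 10^6) = 0.01577 m
Confined: Δh_c = ΔV/(S·A) = 3700/(1.4 × 10^-5 × 3.91 × 10^6) = 67.6 m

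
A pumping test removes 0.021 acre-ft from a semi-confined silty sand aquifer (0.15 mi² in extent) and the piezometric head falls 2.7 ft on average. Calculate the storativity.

S ≈ 8.1 × 10^-5

A = 0.15 mi² = 3.885 × 10^5 m²
Δh = 2.7 ft = 0.823 m
ΔV = 0.021 acre-ft = 25.9 m³
S = ΔV / (A × Δh) = 25.9 m³ / (3.885 × 10^5 m² × 0.823 m) = 8.102 × 10^-5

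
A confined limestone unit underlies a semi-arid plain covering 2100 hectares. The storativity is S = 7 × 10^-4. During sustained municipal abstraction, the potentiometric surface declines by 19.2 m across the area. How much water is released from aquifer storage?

A = 2100 hectares = 2.1 × 10^7 m²
ΔV = S × A × Δh = 7 × 10^-4 × 2.1 × 10^7 m² × 19.2 m = 2.822 × 10^5 m³

ΔV ≈ 2.82 × 10^5 m³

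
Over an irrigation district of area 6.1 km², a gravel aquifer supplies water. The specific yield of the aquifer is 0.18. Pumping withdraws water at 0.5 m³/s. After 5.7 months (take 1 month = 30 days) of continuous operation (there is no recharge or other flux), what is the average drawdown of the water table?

Δh ≈ 6.73 m

A = 6.1 km² = 6.1 × 10^6 m²
Q = 0.5 m³/s = 43200 m³/d
t = 5.7 months = 171 d
ΔV = Q × t = 43200 m³/d × 171 d = 7.387 × 10^6 m³
Δh = ΔV / (Sy × A) = 7.387 × 10^6 / (0.18 × 6.1 × 10^6) = 6.728 m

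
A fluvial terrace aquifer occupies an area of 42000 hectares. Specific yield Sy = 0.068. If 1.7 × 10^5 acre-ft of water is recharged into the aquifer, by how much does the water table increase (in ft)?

Δh ≈ 24.1 ft

A = 42000 hectares = 4.2 × 10^8 m²
ΔV = 1.7 × 10^5 acre-ft = 2.097 × 10^8 m³
Δh = ΔV / (Sy × A) = 2.097 × 10^8 m³ / (0.068 × 4.2 × 10^8 m²) = 7.342 m
Δh = 7.342 m = 24.09 ft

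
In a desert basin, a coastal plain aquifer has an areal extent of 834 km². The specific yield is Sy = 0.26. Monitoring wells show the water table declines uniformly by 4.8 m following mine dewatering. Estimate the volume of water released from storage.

ΔV ≈ 1.04 × 10^9 m³

A = 834 km² = 8.34 × 10^8 m²
ΔV = Sy × A × Δh = 0.26 × 8.34 × 10^8 m² × 4.8 m = 1.041 × 10^9 m³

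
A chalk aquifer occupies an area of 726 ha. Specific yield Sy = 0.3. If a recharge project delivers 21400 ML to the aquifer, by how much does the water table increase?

A = 726 ha = 7.26 × 10^6 m²
ΔV = 21400 ML = 2.14 × 10^7 m³
Δh = ΔV / (Sy × A) = 2.14 × 10^7 m³ / (0.3 × 7.26 × 10^6 m²) = 9.826 m

Δh ≈ 9.83 m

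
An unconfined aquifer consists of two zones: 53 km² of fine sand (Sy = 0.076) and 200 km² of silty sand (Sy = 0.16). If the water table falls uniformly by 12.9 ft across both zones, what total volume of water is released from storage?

ΔV ≈ 1.42 × 10^8 m³

A₁ = 53 km² = 5.3 × 10^7 m²; A₂ = 200 km² = 2 × 10^8 m²
Δh = 12.9 ft = 3.932 m
ΔV₁ = 0.076 × 5.3 × 10^7 × 3.932 = 1.584 × 10^7 m³
ΔV₂ = 0.16 × 2 × 10^8 × 3.932 = 1.258 × 10^8 m³
ΔV = ΔV₁ + ΔV₂ = 1.417 × 10^8 m³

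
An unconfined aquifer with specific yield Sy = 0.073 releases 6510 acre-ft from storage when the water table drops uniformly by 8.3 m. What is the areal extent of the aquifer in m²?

A ≈ 1.33 × 10^7 m²

ΔV = 6510 acre-ft = 8.03 × 10^6 m³
A = ΔV / (Sy × Δh) = 8.03 × 10^6 / (0.073 × 8.3) = 1.325 × 10^7 m²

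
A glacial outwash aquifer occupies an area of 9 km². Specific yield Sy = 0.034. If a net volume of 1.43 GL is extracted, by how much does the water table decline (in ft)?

Δh ≈ 15.3 ft

A = 9 km² = 9 × 10^6 m²
ΔV = 1.43 GL = 1.43 × 10^6 m³
Δh = ΔV / (Sy × A) = 1.43 × 10^6 m³ / (0.034 × 9 × 10^6 m²) = 4.673 m
Δh = 4.673 m = 15.33 ft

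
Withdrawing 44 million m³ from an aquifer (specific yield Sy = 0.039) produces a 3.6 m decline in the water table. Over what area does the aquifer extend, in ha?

ΔV = 44 million m³ = 4.4 × 10^7 m³
A = ΔV / (Sy × Δh) = 4.4 × 10^7 / (0.039 × 3.6) = 3.134 × 10^8 m²
A = 3.134 × 10^8 m² = 31340 ha

A ≈ 31300 ha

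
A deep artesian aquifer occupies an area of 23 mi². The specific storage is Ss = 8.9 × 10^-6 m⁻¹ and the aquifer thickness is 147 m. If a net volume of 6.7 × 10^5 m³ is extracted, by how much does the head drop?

Δh ≈ 8.6 m

S = Ss × b = 8.9 × 10^-6 m⁻¹ × 147 m = 1.308 × 10^-3
A = 23 mi² = 5.957 × 10^7 m²
Δh = ΔV / (S × A) = 6.7 × 10^5 m³ / (0.001308 × 5.957 × 10^7 m²) = 8.597 m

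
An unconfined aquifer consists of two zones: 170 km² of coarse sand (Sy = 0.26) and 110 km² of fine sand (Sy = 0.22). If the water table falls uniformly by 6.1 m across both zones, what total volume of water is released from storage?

ΔV ≈ 4.17 × 10^8 m³

A₁ = 170 km² = 1.7 × 10^8 m²; A₂ = 110 km² = 1.1 × 10^8 m²
ΔV₁ = 0.26 × 1.7 × 10^8 × 6.1 = 2.696 × 10^8 m³
ΔV₂ = 0.22 × 1.1 × 10^8 × 6.1 = 1.476 × 10^8 m³
ΔV = ΔV₁ + ΔV₂ = 4.172 × 10^8 m³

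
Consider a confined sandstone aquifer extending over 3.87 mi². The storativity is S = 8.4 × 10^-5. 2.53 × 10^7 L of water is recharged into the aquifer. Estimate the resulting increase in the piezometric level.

A = 3.87 mi² = 1.002 × 10^7 m²
ΔV = 2.53 × 10^7 L = 25300 m³
Δh = ΔV / (S × A) = 25300 m³ / (8.4 × 10^-5 × 1.002 × 10^7 m²) = 30.05 m

Δh ≈ 30 m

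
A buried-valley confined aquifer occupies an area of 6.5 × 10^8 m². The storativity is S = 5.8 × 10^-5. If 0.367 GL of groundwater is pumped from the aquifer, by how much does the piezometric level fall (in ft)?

Δh ≈ 31.9 ft

ΔV = 0.367 GL = 3.67 × 10^5 m³
Δh = ΔV / (S × A) = 3.67 × 10^5 m³ / (5.8 × 10^-5 × 6.5 × 10^8 m²) = 9.735 m
Δh = 9.735 m = 31.94 ft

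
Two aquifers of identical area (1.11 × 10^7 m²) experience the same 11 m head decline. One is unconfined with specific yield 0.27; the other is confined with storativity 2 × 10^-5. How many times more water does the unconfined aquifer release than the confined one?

ΔV_u / ΔV_c ≈ 13500

Unconfined: ΔV_u = Sy × A × Δh = 0.27 × 1.11 × 10^7 × 11 = 3.297 × 10^7 m³
Confined: ΔV_c = S × A × Δh = 2 × 10^-5 × 1.11 × 10^7 × 11 = 2442 m³
Ratio = ΔV_u / ΔV_c = Sy / S = 0.27 / 2 × 10^-5 = 13500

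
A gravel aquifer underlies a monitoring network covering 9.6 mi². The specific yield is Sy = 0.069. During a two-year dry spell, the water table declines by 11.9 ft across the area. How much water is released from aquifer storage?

ΔV ≈ 6.22 × 10^6 m³

A = 9.6 mi² = 2.486 × 10^7 m²
Δh = 11.9 ft = 3.627 m
ΔV = Sy × A × Δh = 0.069 × 2.486 × 10^7 m² × 3.627 m = 6.223 × 10^6 m³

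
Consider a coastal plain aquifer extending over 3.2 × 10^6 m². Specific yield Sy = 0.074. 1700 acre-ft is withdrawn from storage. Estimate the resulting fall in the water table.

ΔV = 1700 acre-ft = 2.097 × 10^6 m³
Δh = ΔV / (Sy × A) = 2.097 × 10^6 m³ / (0.074 × 3.2 × 10^6 m²) = 8.855 m

Δh ≈ 8.86 m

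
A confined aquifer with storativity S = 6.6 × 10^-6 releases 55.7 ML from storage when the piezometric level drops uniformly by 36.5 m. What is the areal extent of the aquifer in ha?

A ≈ 23100 ha

ΔV = 55.7 ML = 55700 m³
A = ΔV / (S × Δh) = 55700 / (6.6 × 10^-6 × 36.5) = 2.312 × 10^8 m²
A = 2.312 × 10^8 m² = 23120 ha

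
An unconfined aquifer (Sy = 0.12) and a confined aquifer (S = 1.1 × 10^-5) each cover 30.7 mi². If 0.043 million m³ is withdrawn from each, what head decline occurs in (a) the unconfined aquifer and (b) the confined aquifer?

Δh_u ≈ 0.00451 m; Δh_c ≈ 49.2 m

A = 30.7 mi² = 7.951 × 10^7 m²
ΔV = 0.043 million m³ = 43000 m³
Unconfined: Δh_u = ΔV/(Sy·A) = 43000/(0.12 × 7.951 × 10^7) = 0.004507 m
Confined: Δh_c = ΔV/(S·A) = 43000/(1.1 × 10^-5 × 7.951 × 10^7) = 49.16 m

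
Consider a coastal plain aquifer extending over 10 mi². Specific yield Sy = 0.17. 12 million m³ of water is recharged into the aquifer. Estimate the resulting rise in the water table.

A = 10 mi² = 2.59 × 10^7 m²
ΔV = 12 million m³ = 1.2 × 10^7 m³
Δh = ΔV / (Sy × A) = 1.2 × 10^7 m³ / (0.17 × 2.59 × 10^7 m²) = 2.725 m

Δh ≈ 2.73 m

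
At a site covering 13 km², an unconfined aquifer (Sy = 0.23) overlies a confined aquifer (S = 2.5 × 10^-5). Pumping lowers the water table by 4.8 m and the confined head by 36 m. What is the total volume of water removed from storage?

ΔV ≈ 1.44 × 10^7 m³

A = 13 km² = 1.3 × 10^7 m²
Unconfined: ΔV_u = Sy × A × Δh_u = 0.23 × 1.3 × 10^7 × 4.8 = 1.435 × 10^7 m³
Confined: ΔV_c = S × A × Δh_c = 2.5 × 10^-5 × 1.3 × 10^7 × 36 = 11700 m³
Total ΔV = 1.435 × 10^7 + 11700 = 1.436 × 10^7 m³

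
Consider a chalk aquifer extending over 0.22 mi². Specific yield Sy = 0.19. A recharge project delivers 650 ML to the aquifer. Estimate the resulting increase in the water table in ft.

Δh ≈ 19.7 ft

A = 0.22 mi² = 5.698 × 10^5 m²
ΔV = 650 ML = 6.5 × 10^5 m³
Δh = ΔV / (Sy × A) = 6.5 × 10^5 m³ / (0.19 × 5.698 × 10^5 m²) = 6.004 m
Δh = 6.004 m = 19.7 ft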